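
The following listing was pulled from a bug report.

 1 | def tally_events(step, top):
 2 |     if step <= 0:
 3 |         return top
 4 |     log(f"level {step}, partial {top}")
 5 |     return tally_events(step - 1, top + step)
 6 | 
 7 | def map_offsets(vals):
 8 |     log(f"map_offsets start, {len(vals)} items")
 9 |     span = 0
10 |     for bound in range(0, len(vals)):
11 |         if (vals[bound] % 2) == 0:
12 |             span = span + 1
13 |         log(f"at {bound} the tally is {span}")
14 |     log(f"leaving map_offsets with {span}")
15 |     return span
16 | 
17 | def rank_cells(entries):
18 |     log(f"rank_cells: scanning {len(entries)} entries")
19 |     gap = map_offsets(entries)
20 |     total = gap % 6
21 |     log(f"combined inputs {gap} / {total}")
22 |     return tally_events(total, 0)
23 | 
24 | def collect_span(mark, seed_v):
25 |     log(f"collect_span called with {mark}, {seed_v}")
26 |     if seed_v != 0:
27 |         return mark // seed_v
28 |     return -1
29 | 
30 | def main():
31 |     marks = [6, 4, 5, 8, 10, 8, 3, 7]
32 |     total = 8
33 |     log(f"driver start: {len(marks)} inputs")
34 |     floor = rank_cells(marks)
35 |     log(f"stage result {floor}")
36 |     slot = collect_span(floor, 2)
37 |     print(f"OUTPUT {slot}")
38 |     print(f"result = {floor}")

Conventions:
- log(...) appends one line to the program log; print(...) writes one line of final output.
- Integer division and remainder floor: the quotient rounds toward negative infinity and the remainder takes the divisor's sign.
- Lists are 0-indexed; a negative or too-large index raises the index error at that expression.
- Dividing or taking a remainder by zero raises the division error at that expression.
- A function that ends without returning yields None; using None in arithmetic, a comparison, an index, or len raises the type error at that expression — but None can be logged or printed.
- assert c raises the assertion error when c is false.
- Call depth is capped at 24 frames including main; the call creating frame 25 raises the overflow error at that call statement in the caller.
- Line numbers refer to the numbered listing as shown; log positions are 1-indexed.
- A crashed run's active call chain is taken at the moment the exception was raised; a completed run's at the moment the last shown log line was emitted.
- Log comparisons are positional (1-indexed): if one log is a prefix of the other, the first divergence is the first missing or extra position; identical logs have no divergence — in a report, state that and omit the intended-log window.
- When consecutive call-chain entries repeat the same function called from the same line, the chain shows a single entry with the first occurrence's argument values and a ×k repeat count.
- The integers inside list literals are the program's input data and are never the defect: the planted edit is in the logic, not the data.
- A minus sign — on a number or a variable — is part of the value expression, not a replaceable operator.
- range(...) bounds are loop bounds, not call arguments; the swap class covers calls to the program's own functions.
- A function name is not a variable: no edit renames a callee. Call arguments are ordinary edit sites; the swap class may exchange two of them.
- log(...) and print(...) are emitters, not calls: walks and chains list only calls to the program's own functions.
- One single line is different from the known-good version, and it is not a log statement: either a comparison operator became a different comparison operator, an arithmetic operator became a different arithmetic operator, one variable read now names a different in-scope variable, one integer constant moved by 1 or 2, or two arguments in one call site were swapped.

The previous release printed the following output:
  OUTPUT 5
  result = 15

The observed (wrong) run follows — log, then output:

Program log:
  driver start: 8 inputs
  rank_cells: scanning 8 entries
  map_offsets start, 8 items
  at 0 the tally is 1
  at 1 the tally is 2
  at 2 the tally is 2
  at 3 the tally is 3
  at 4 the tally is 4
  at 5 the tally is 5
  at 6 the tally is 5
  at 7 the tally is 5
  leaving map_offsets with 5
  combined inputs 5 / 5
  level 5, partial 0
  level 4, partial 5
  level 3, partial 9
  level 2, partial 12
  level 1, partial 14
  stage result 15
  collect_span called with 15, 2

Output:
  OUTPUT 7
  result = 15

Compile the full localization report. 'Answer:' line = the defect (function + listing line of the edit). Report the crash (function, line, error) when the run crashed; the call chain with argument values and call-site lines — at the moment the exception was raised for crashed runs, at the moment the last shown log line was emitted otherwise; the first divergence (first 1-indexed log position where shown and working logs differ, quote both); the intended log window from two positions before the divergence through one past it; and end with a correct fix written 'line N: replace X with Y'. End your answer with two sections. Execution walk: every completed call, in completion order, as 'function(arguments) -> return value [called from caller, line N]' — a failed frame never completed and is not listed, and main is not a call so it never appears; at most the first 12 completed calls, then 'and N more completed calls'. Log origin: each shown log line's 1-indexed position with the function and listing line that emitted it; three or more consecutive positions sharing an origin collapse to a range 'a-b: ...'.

Answer: the defect is in main at line 36.
Key fact: The earliest visible damage is log position 20 — 'collect_span called with 15, 2' rather than the intended 'collect_span called with 15, 3'.
Call chain: main -> collect_span(15, 2) (called at line 36).
First divergence: position 20 — the shown line 'collect_span called with 15, 2' should read 'collect_span called with 15, 3'.
Intended log window:
  18: level 1, partial 14
  19: stage result 15
  20: collect_span called with 15, 3
Execution walk:
  map_offsets([6, 4, 5, 8, 10, 8, 3, 7]) -> 5  [called from rank_cells, line 19]
  tally_events(0, 15) -> 15  [called from tally_events, line 5]
  tally_events(1, 14) -> 15  [called from tally_events, line 5]
  tally_events(2, 12) -> 15  [called from tally_events, line 5]
  tally_events(3, 9) -> 15  [called from tally_events, line 5]
  tally_events(4, 5) -> 15  [called from tally_events, line 5]
  tally_events(5, 0) -> 15  [called from rank_cells, line 22]
  rank_cells([6, 4, 5, 8, 10, 8, 3, 7]) -> 15  [called from main, line 34]
  collect_span(15, 2) -> 7  [called from main, line 36]
Log origin:
  1 — main, line 33
  2 — rank_cells, line 18
  3 — map_offsets, line 8
  4-11 — map_offsets, line 13
  12 — map_offsets, line 14
  13 — rank_cells, line 21
  14-18 — tally_events, line 4
  19 — main, line 35
  20 — collect_span, line 25
A correct fix: line 36: replace `2` with `3`.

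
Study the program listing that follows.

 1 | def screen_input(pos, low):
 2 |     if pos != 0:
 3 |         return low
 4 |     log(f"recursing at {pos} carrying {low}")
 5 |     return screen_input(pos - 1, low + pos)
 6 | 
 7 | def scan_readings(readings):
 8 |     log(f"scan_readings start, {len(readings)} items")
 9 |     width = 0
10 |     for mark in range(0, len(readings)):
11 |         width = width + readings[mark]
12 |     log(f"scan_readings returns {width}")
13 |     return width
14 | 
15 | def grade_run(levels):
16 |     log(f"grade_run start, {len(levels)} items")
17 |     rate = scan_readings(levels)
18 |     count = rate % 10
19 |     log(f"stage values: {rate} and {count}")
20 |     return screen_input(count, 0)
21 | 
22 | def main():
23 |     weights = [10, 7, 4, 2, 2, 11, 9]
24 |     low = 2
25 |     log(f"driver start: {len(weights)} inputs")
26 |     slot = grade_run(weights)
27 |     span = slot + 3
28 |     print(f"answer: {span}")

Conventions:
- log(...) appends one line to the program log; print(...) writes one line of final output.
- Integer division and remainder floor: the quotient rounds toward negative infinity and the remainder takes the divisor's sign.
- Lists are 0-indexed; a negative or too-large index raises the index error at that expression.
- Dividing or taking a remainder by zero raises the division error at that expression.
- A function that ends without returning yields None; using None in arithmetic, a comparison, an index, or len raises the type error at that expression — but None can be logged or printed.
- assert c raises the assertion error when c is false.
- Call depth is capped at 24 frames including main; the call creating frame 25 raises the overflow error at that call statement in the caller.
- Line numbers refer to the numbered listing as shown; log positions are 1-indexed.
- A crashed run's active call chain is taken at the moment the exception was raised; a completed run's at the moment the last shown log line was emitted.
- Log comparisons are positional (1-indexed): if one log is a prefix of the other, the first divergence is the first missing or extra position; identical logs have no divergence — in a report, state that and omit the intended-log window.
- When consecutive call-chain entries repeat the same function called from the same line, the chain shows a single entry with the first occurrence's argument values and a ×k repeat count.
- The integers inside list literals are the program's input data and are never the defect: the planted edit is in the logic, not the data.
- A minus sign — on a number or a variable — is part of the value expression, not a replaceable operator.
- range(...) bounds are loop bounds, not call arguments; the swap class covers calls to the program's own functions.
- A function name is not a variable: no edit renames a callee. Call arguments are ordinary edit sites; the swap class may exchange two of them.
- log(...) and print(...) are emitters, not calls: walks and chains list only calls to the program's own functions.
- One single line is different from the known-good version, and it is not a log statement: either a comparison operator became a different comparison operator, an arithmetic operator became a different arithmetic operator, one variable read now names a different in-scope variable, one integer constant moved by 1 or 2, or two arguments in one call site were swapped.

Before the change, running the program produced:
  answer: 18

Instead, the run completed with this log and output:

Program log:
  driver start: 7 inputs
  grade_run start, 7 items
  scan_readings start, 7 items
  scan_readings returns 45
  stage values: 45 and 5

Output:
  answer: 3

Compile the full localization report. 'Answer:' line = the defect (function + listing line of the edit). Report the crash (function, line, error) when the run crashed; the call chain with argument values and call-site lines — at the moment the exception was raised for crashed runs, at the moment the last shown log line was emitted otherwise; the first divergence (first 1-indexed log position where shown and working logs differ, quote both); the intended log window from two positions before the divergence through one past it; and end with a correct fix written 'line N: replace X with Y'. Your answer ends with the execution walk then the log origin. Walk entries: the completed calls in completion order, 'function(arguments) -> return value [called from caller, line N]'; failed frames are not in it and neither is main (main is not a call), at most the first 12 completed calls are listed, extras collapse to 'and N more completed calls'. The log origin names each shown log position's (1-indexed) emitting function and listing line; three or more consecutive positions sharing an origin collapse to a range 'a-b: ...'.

Answer: the defect is in screen_input at line 2.
Core observation: A complete run would log 'recursing at 5 carrying 0' next, but this one stopped at 5 lines.
Call chain: main -> grade_run([10, 7, 4, 2, 2, 11, 9]) (called at line 26).
First divergence: position 6 — after 5 matching lines the faulty run goes silent; intended next line 'recursing at 5 carrying 0'.
Intended log window:
  4: scan_readings returns 45
  5: stage values: 45 and 5
  6: recursing at 5 carrying 0
  7: recursing at 4 carrying 5
Execution walk:
  scan_readings([10, 7, 4, 2, 2, 11, 9]) -> 45  [called from grade_run, line 17]
  screen_input(5, 0) -> 0  [called from grade_run, line 20]
  grade_run([10, 7, 4, 2, 2, 11, 9]) -> 0  [called from main, line 26]
Log line origins:
  1 — main, line 25
  2 — grade_run, line 16
  3 — scan_readings, line 8
  4 — scan_readings, line 12
  5 — grade_run, line 19
A correct fix: line 2: replace `!=` with `<=`.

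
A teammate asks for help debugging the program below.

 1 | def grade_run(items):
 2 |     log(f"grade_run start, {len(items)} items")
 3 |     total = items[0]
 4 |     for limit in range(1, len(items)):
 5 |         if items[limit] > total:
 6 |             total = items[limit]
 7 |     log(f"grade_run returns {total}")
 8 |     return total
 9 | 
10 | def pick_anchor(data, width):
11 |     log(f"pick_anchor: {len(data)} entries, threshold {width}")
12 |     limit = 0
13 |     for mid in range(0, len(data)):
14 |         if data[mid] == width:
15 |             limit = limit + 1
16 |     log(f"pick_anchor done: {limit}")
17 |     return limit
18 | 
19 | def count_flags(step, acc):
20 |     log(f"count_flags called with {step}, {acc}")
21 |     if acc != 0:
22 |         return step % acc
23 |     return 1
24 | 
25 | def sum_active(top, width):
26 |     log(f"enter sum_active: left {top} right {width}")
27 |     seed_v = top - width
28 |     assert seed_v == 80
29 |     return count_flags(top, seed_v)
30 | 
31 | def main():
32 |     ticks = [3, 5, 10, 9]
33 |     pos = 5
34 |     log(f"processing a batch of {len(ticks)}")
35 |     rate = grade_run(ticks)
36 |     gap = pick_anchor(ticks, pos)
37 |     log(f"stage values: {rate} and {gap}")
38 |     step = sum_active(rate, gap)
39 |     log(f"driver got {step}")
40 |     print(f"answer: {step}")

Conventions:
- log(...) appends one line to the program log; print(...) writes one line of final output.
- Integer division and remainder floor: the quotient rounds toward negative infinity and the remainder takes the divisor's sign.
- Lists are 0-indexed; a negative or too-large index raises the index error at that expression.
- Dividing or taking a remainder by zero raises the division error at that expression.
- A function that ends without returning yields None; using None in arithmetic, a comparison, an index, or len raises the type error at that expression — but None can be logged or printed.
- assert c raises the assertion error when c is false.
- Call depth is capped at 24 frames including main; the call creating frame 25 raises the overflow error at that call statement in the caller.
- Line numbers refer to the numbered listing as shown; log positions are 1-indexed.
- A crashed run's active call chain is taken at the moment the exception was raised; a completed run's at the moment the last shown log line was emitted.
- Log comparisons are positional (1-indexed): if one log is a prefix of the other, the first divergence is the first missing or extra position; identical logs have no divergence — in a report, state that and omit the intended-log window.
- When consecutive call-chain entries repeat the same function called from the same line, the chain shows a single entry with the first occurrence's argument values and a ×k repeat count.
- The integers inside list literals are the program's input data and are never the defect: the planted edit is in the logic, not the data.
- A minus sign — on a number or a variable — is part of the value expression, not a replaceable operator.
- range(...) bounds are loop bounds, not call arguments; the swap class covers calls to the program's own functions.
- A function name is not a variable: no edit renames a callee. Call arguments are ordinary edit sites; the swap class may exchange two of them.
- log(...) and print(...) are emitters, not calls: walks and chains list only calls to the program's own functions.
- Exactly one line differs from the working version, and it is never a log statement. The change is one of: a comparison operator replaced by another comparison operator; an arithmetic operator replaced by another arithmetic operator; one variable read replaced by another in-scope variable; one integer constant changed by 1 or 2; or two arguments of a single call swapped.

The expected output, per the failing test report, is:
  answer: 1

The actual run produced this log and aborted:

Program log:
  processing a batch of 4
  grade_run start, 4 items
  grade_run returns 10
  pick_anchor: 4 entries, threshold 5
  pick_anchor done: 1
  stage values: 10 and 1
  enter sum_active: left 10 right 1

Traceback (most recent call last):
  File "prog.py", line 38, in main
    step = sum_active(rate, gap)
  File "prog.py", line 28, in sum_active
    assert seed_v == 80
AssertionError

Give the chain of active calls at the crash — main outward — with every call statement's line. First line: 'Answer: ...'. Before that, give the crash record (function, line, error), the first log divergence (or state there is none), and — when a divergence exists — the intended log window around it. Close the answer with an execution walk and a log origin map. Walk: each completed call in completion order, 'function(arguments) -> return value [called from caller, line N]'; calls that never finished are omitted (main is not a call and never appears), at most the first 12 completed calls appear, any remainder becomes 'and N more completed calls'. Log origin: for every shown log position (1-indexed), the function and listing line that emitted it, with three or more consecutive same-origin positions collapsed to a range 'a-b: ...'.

Answer: main -> sum_active (called at line 38).
Key observation: A complete run would log 'count_flags called with 10, 9' next, but this one stopped at 7 lines.
Crash: sum_active, line 28, AssertionError.
First divergence: position 8 (shown log ended at 7 lines; the working version continues: 'count_flags called with 10, 9').
Intended log window:
  6: stage values: 10 and 1
  7: enter sum_active: left 10 right 1
  8: count_flags called with 10, 9
  9: driver got 1
Execution walk:
  grade_run([3, 5, 10, 9]) -> 10  [called from main, line 35]
  pick_anchor([3, 5, 10, 9], 5) -> 1  [called from main, line 36]
Origin of each log line:
  1 — main, line 34
  2 — grade_run, line 2
  3 — grade_run, line 7
  4 — pick_anchor, line 11
  5 — pick_anchor, line 16
  6 — main, line 37
  7 — sum_active, line 26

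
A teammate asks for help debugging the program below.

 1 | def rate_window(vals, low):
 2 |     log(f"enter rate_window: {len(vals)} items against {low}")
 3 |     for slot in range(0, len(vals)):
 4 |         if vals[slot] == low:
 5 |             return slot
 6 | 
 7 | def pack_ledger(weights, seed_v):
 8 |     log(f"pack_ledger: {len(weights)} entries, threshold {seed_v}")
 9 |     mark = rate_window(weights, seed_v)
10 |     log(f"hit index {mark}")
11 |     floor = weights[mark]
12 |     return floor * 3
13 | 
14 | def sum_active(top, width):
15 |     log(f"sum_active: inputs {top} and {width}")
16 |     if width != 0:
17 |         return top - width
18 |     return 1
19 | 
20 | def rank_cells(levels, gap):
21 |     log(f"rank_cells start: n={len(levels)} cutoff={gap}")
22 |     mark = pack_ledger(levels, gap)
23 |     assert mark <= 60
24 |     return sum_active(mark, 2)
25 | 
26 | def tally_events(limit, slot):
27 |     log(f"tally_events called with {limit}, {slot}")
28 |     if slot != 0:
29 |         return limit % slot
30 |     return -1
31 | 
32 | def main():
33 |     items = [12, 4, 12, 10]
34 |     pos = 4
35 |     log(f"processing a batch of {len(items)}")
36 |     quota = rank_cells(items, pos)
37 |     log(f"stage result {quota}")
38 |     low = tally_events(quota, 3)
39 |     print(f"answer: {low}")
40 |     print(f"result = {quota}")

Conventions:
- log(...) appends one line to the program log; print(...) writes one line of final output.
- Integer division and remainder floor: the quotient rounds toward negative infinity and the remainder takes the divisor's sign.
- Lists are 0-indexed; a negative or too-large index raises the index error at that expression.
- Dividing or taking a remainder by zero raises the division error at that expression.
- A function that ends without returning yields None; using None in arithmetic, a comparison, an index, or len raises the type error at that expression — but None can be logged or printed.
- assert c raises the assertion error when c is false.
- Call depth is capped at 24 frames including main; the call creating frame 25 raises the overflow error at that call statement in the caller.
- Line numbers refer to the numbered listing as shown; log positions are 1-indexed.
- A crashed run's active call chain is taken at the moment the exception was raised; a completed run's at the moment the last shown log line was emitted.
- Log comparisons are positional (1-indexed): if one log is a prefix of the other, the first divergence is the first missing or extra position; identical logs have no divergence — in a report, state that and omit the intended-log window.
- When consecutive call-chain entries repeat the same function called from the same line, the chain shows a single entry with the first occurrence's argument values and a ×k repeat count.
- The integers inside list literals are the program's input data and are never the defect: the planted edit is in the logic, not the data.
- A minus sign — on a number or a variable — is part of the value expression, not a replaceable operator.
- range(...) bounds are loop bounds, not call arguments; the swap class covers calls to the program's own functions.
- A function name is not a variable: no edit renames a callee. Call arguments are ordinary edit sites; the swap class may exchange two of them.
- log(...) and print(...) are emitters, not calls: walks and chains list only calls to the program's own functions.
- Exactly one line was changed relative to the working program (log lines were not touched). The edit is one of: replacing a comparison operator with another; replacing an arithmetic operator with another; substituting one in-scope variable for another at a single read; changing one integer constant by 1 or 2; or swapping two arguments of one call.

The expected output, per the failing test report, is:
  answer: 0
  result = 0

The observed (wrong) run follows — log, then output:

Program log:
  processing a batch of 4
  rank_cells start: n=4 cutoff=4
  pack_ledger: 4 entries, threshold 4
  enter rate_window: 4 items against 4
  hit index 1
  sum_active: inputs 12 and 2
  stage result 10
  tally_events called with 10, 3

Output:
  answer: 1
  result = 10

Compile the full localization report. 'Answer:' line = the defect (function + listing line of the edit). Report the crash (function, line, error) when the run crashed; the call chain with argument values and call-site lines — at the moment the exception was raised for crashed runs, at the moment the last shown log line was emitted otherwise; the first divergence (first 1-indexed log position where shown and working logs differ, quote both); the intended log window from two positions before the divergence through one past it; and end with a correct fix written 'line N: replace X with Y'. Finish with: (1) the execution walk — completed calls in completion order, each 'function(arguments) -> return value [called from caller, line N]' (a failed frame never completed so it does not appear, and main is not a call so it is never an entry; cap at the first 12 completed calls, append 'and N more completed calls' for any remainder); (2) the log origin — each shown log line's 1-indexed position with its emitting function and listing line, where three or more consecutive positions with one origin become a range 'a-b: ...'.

Answer: the defect is in sum_active at line 17.
The tell: The earliest visible damage is log position 7 — 'stage result 10' rather than the intended 'stage result 0'.
Call chain: main -> tally_events(10, 3) (called at line 38).
First divergence: at position 7 the run shows 'stage result 10' where the working version logs 'stage result 0'.
Intended log window:
  5: hit index 1
  6: sum_active: inputs 12 and 2
  7: stage result 0
  8: tally_events called with 0, 3
Execution walk:
  rate_window([12, 4, 12, 10], 4) -> 1  [called from pack_ledger, line 9]
  pack_ledger([12, 4, 12, 10], 4) -> 12  [called from rank_cells, line 22]
  sum_active(12, 2) -> 10  [called from rank_cells, line 24]
  rank_cells([12, 4, 12, 10], 4) -> 10  [called from main, line 36]
  tally_events(10, 3) -> 1  [called from main, line 38]
Log origin:
  1: from main, line 35
  2: from rank_cells, line 21
  3: from pack_ledger, line 8
  4: from rate_window, line 2
  5: from pack_ledger, line 10
  6: from sum_active, line 15
  7: from main, line 37
  8: from tally_events, line 27
A correct fix: line 17: replace `-` with `%`.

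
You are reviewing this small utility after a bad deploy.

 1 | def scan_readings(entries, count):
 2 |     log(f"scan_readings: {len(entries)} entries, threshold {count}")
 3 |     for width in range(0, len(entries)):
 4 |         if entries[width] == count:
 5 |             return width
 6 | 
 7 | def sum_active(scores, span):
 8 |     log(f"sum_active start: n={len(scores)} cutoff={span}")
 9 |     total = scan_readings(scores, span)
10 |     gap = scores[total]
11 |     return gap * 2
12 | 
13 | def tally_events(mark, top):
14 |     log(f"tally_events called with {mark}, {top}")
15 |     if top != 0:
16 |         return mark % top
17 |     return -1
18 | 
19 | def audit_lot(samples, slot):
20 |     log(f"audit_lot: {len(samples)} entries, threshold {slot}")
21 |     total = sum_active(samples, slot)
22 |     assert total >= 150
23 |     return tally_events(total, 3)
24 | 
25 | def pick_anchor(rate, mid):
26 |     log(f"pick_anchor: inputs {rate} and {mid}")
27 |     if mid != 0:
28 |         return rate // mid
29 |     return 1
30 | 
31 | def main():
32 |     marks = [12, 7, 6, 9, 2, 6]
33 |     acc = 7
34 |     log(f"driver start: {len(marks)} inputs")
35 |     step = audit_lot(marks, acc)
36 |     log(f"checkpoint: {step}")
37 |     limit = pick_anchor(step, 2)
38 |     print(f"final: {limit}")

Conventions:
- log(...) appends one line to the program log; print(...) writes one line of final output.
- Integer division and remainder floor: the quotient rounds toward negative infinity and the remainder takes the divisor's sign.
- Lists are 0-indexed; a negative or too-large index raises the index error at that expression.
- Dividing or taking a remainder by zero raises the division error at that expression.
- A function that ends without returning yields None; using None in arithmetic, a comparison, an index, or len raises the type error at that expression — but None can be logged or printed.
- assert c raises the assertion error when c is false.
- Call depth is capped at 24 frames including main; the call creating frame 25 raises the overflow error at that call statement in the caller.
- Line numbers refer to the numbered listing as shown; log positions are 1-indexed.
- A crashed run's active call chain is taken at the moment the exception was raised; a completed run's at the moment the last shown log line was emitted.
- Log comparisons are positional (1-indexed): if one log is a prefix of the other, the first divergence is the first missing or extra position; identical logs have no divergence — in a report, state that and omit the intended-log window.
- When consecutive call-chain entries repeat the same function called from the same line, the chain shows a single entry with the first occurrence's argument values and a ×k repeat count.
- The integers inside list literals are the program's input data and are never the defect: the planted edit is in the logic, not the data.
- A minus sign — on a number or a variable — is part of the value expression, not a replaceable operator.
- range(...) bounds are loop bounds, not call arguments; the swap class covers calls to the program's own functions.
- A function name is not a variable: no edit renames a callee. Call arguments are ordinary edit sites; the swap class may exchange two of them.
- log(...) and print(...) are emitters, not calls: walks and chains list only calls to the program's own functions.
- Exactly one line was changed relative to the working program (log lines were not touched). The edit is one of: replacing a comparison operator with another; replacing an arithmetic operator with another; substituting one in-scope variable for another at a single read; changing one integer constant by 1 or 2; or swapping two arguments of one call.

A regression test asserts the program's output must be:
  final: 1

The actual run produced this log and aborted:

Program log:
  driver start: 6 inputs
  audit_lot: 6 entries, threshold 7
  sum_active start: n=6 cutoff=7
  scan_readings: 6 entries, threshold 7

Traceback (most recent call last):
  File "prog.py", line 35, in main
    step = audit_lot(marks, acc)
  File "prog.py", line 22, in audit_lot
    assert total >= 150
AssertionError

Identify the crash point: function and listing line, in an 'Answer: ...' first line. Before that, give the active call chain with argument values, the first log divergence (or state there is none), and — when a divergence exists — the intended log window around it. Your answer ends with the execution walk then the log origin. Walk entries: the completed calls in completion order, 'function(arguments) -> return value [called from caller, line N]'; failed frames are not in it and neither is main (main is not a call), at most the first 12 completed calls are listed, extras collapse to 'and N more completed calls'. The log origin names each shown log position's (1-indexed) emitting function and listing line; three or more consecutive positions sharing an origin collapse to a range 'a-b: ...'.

Answer: the error was raised in audit_lot, line 22.
Key observation: The faulty run's log stops after 4 lines; the working version's next line would be 'tally_events called with 14, 3'.
Call chain: main -> audit_lot([12, 7, 6, 9, 2, 6], 7) (called at line 35).
First divergence: position 5 — the faulty run's log ends after 4 lines; the working version continues with 'tally_events called with 14, 3'.
Intended log window:
  3: sum_active start: n=6 cutoff=7
  4: scan_readings: 6 entries, threshold 7
  5: tally_events called with 14, 3
  6: checkpoint: 2
Execution walk:
  scan_readings([12, 7, 6, 9, 2, 6], 7) -> 1  [called from sum_active, line 9]
  sum_active([12, 7, 6, 9, 2, 6], 7) -> 14  [called from audit_lot, line 21]
Log origins:
  1: from main, line 34
  2: from audit_lot, line 20
  3: from sum_active, line 8
  4: from scan_readings, line 2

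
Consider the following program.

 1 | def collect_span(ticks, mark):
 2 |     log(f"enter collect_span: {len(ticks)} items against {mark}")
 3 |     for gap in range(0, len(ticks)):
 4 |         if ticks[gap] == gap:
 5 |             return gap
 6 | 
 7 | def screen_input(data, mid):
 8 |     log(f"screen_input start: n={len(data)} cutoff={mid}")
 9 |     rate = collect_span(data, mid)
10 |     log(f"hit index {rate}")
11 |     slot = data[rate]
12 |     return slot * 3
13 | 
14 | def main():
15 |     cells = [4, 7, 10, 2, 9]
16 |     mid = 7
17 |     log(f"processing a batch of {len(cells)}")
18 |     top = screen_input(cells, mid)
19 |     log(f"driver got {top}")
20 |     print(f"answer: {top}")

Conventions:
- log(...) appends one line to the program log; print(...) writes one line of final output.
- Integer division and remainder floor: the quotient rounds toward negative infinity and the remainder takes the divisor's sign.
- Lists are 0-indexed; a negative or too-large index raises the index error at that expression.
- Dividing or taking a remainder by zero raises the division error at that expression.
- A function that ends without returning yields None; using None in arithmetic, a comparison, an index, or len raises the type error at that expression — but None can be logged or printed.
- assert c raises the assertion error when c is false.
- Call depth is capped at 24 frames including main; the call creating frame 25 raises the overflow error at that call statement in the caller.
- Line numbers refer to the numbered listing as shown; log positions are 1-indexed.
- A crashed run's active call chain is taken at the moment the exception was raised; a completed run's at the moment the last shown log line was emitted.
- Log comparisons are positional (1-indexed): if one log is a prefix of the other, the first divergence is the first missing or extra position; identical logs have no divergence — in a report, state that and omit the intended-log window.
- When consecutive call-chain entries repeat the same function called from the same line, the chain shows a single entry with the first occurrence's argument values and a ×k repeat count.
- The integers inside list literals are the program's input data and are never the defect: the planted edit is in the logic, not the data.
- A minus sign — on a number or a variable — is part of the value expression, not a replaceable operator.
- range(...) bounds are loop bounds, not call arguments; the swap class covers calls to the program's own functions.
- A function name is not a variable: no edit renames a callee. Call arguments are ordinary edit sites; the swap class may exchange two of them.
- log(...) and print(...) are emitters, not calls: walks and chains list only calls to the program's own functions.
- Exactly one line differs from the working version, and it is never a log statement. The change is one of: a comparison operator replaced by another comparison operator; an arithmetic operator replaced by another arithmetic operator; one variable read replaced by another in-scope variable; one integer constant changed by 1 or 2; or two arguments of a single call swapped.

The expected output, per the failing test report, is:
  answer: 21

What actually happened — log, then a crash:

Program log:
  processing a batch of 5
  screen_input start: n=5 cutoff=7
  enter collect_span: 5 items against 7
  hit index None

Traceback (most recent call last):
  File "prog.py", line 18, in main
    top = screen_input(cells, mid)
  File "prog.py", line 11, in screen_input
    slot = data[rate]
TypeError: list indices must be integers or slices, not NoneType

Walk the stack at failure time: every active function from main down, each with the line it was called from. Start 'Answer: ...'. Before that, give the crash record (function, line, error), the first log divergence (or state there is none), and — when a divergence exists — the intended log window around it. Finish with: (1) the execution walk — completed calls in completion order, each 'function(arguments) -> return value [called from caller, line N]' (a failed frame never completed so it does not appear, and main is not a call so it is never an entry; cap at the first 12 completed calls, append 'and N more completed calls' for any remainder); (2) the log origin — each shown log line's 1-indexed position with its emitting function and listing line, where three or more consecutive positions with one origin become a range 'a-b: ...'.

Answer: main -> screen_input (called at line 18).
Core observation: At log position 4 the runs split — shown 'hit index None', but the working version logs 'hit index 1'.
Crash: screen_input, line 11, TypeError.
First divergence: position 4 — the shown line 'hit index None' should read 'hit index 1'.
Intended log window:
  2: screen_input start: n=5 cutoff=7
  3: enter collect_span: 5 items against 7
  4: hit index 1
  5: driver got 21
Execution walk:
  collect_span([4, 7, 10, 2, 9], 7) -> None  [called from screen_input, line 9]
Log line origins:
  1: emitted by main (line 17)
  2: emitted by screen_input (line 8)
  3: emitted by collect_span (line 2)
  4: emitted by screen_input (line 10)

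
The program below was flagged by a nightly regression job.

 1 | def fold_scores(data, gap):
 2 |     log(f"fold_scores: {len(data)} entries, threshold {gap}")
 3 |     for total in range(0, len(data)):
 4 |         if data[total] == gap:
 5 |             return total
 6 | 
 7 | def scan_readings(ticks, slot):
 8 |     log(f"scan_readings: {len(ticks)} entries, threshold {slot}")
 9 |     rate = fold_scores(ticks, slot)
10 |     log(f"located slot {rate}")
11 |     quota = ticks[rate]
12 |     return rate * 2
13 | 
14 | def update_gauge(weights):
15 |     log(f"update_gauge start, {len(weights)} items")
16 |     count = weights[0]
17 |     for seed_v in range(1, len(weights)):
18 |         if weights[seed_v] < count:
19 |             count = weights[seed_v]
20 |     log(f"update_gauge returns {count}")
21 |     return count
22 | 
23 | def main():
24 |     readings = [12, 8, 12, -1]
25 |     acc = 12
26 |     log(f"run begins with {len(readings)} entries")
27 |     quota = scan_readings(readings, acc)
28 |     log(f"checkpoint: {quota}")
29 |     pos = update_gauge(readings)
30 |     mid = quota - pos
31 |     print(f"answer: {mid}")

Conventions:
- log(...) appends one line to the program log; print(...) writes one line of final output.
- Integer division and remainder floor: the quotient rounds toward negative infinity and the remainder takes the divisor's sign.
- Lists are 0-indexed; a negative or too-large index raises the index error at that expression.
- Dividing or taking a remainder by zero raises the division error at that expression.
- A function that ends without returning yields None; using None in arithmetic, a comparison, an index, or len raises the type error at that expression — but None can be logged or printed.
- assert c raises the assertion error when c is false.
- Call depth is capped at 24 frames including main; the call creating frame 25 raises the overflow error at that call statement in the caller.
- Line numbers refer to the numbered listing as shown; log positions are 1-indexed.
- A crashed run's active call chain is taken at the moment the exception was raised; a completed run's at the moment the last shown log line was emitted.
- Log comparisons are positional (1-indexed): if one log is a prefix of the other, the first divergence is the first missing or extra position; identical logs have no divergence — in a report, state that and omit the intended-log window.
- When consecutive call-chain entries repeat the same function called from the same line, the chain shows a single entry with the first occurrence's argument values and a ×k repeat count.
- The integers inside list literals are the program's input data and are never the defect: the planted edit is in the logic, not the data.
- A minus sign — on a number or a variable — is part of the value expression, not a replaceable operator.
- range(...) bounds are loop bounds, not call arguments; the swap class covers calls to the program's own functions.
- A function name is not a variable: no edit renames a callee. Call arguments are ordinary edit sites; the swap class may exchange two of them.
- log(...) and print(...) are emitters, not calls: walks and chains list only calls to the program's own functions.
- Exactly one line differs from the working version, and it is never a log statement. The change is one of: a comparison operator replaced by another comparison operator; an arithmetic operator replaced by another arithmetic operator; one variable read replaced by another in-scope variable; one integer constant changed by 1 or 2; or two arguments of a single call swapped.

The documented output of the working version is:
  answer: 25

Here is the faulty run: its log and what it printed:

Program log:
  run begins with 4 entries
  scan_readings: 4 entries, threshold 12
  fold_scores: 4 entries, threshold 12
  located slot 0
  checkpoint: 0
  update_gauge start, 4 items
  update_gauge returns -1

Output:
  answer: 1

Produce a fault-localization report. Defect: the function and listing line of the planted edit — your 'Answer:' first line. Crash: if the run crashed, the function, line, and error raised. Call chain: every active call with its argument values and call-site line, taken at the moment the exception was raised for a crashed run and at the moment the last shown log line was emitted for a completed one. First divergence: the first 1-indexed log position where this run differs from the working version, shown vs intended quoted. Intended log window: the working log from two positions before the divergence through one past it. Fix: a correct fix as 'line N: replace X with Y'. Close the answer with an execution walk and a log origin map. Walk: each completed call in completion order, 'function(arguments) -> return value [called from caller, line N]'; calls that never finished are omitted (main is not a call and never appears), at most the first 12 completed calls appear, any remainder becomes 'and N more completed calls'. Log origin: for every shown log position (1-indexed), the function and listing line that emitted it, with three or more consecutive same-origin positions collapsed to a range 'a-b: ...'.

Answer: the defect is in scan_readings at line 12.
Core observation: The log first diverges at position 5: the faulty run prints 'checkpoint: 0' where the working version prints 'checkpoint: 24'.
Call chain: main -> update_gauge([12, 8, 12, -1]) (called at line 29).
First divergence: position 5 — the shown line 'checkpoint: 0' should read 'checkpoint: 24'.
Intended log window:
  3: fold_scores: 4 entries, threshold 12
  4: located slot 0
  5: checkpoint: 24
  6: update_gauge start, 4 items
Execution walk:
  fold_scores([12, 8, 12, -1], 12) -> 0  [called from scan_readings, line 9]
  scan_readings([12, 8, 12, -1], 12) -> 0  [called from main, line 27]
  update_gauge([12, 8, 12, -1]) -> -1  [called from main, line 29]
Log line origins:
  1 — main, line 26
  2 — scan_readings, line 8
  3 — fold_scores, line 2
  4 — scan_readings, line 10
  5 — main, line 28
  6 — update_gauge, line 15
  7 — update_gauge, line 20
A correct fix: line 12: replace `rate` with `quota`.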